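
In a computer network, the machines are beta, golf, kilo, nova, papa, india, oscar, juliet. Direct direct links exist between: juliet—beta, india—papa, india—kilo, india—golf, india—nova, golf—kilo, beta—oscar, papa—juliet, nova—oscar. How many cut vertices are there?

Removing india increases the component count from 1 to 2, so india is a cut vertex.
By contrast removing juliet leaves 1 component; it is not a cut vertex. No other vertex is a cut vertex either.

1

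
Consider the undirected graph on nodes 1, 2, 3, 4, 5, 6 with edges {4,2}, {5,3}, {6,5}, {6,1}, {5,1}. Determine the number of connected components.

2

Starting from 2 we can reach 2, 4. That is one component of size 2.
Starting from 1 we can reach 1, 3, 5, 6. That is one component of size 4.
Total: 2 components.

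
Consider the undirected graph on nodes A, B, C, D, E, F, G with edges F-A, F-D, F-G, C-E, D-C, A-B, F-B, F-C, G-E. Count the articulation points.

Removing F increases the component count from 1 to 2, so F is a cut vertex.
By contrast removing A leaves 1 component; it is not a cut vertex. No other vertex is a cut vertex either.

1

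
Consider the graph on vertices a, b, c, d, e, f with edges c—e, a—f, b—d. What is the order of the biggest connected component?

Starting from b we can reach b, d. That is one component of size 2.
Starting from c we can reach c, e. That is one component of size 2.
Starting from a we can reach a, f. That is one component of size 2.
The largest has 2 vertices.

2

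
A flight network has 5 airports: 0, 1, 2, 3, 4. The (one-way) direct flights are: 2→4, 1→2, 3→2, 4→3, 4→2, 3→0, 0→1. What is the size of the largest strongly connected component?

{0, 1, 2, 3, 4} are all mutually reachable — one SCC of size 5.
The largest has 5 vertices.

5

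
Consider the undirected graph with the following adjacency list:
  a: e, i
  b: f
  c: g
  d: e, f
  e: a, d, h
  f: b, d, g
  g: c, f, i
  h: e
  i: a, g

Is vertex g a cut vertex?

Deleting g raises the number of components from 1 to 2, so g is a cut vertex.

Yes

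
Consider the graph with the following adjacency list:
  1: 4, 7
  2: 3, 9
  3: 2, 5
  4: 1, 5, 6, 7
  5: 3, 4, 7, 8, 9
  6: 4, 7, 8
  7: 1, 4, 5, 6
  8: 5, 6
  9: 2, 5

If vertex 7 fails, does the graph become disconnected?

No

Deleting 7 leaves 1 component (was 1) (its neighbors 1, 4, 5, 6 remain connected to each other), so 7 is not a cut vertex.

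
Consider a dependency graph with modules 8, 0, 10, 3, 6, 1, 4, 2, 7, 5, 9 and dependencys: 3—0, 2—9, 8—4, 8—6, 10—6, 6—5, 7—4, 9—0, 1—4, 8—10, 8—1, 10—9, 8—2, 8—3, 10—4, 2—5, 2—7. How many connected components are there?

Starting from 0 we can reach 0, 1, 2, 3, 4, 5, 6, 7, 8, 9, 10. That is one component of size 11.
Total: 1 component.

1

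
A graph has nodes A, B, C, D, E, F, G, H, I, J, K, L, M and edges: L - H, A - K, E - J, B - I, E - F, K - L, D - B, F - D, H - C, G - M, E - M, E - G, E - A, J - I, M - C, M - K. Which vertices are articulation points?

Removing E increases the component count from 1 to 2, so E is a cut vertex.
By contrast removing H leaves 1 component; it is not a cut vertex. No other vertex is a cut vertex either.

E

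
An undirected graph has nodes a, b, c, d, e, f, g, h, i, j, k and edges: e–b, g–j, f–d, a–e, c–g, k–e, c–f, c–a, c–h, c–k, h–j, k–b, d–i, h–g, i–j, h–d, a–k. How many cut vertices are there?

1

Removing c increases the component count from 1 to 2, so c is a cut vertex.
By contrast removing j leaves 1 component; it is not a cut vertex. No other vertex is a cut vertex either.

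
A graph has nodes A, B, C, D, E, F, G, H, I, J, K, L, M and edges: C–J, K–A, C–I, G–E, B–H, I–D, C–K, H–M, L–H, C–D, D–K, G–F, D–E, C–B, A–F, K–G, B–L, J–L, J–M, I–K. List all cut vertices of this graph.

C

Removing C increases the component count from 1 to 2, so C is a cut vertex.
By contrast removing B leaves 1 component; it is not a cut vertex. No other vertex is a cut vertex either.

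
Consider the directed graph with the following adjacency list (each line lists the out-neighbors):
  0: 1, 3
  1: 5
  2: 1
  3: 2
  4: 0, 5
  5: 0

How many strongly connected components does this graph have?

2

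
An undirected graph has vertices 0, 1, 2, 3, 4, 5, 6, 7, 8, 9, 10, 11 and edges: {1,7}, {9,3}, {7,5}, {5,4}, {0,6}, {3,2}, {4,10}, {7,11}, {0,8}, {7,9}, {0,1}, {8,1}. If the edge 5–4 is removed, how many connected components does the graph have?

Before removal there is 1 component.
5–4 is a bridge — removing it separates 5's side from 4's side.
After removal: 2 components.

2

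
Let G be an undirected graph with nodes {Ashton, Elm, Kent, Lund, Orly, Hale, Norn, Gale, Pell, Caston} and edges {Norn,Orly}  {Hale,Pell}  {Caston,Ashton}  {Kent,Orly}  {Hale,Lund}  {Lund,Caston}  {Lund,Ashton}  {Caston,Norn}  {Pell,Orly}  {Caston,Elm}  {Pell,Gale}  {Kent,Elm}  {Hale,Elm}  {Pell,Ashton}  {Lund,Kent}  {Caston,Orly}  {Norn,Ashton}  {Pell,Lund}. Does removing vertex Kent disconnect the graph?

Deleting Kent leaves 1 component (was 1) (its neighbors Elm, Lund, Orly remain connected to each other), so Kent is not a cut vertex.

No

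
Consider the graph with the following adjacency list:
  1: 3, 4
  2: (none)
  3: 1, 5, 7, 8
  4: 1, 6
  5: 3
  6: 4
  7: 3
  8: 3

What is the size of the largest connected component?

2 is isolated — a component by itself.
Starting from 1 we can reach 1, 3, 4, 5, 6, 7, 8. That is one component of size 7.
The largest has 7 vertices.

7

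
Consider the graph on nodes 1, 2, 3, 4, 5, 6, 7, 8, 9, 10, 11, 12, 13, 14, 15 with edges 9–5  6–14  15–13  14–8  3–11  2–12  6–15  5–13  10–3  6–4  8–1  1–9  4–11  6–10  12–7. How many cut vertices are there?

2

Removing 6 increases the component count from 2 to 3, so 6 is a cut vertex.
Removing 12 increases the component count from 2 to 3, so 12 is a cut vertex.
By contrast removing 13 leaves 2 components; it is not a cut vertex. No other vertex is a cut vertex either.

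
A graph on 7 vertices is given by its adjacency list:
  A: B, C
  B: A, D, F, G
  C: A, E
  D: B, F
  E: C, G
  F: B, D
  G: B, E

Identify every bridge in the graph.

The edges on the cycle B-D-F-B are not bridges since each lies on that cycle.
Every edge lies on some cycle, so there are no bridges.

none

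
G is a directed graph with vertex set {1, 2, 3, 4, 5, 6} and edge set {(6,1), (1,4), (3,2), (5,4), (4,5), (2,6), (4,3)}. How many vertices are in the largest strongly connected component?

6

{1, 2, 3, 4, 5, 6} are all mutually reachable — one SCC of size 6.
The largest has 6 vertices.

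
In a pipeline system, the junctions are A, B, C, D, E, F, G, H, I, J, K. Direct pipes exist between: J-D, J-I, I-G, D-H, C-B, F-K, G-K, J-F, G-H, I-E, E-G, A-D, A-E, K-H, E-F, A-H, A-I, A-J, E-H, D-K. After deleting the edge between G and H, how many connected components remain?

2

G and H are still connected via G-E-H, so the component count stays at 2.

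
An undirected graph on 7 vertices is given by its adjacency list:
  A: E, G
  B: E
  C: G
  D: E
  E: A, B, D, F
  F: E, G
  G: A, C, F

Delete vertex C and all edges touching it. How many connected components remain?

With C gone, the remaining components are: {A, B, D, E, F, G}.
That is 1 component.

1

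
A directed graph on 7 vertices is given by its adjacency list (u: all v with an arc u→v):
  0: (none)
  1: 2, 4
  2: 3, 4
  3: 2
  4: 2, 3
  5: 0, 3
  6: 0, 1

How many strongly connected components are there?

{2, 3, 4} are all mutually reachable — one SCC of size 3.
{1} is an SCC by itself.
{5} is an SCC by itself.
{0} is an SCC by itself.
{6} is an SCC by itself.
That gives 5 strongly connected components.

5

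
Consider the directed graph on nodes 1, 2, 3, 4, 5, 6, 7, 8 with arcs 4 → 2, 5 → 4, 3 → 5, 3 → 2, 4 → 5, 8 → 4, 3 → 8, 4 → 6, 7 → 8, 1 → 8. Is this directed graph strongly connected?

No

There is no directed path from 6 to 7, so the graph is not strongly connected.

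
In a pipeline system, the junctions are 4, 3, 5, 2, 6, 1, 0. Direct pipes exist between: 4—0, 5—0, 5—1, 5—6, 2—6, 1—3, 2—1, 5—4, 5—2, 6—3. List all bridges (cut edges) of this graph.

The edges on the cycle 5-4-0-5 are not bridges since each lies on that cycle.
Every edge lies on some cycle, so there are no bridges.

none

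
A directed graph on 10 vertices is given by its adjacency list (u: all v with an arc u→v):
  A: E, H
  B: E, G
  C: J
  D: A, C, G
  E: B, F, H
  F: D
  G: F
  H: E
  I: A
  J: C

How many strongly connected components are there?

3

{A, B, D, E, F, G, H} are all mutually reachable — one SCC of size 7.
{C, J} are all mutually reachable — one SCC of size 2.
{I} is an SCC by itself.
That gives 3 strongly connected components.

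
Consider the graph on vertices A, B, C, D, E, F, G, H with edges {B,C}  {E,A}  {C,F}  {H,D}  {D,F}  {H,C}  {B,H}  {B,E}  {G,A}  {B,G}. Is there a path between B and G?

Yes

From B we can reach A, B, C, D, E, F, G, H, which includes G.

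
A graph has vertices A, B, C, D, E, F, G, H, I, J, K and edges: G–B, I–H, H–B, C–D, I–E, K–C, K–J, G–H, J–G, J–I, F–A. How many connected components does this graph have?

Starting from A we can reach A, F. That is one component of size 2.
Starting from B we can reach B, C, D, E, G, H, I, J, K. That is one component of size 9.
Total: 2 components.

2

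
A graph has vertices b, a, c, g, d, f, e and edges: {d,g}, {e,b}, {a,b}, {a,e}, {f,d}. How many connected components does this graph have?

3

c is isolated — a component by itself.
Starting from a we can reach a, b, e. That is one component of size 3.
Starting from d we can reach d, f, g. That is one component of size 3.
Total: 3 components.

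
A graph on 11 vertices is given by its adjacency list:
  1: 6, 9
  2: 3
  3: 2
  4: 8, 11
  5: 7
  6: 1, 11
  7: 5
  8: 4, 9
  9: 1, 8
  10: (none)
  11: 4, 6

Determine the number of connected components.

10 is isolated — a component by itself.
Starting from 5 we can reach 5, 7. That is one component of size 2.
Starting from 2 we can reach 2, 3. That is one component of size 2.
Starting from 1 we can reach 1, 4, 6, 8, 9, 11. That is one component of size 6.
Total: 4 components.

4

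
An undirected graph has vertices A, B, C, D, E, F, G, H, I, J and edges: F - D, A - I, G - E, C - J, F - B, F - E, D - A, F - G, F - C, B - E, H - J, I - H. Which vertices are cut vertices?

Removing F increases the component count from 1 to 2, so F is a cut vertex.
By contrast removing G leaves 1 component; it is not a cut vertex. No other vertex is a cut vertex either.

F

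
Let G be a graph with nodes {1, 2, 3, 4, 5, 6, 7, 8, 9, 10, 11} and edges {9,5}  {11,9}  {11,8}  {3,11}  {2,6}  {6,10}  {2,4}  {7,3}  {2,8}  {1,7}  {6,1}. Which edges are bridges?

The edges on the cycle 2-6-1-7-3-11-8-2 are not bridges since each lies on that cycle.
But removing 9–11 disconnects 9 from 11; removing 9–5 disconnects 9 from 5; removing 6–10 disconnects 6 from 10; removing 2–4 disconnects 2 from 4 — these are bridges.

10-6, 11-9, 2-4, 5-9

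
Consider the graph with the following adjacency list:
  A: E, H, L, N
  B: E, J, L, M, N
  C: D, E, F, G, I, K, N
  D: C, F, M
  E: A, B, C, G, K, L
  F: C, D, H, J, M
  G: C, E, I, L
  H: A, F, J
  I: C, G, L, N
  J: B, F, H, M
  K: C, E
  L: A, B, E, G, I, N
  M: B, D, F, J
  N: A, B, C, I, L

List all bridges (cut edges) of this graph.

none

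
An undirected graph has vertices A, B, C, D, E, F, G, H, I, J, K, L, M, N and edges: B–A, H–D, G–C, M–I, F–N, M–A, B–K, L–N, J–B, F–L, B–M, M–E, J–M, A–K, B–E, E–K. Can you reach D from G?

No

The component containing G is {C, G}, and D is not in it.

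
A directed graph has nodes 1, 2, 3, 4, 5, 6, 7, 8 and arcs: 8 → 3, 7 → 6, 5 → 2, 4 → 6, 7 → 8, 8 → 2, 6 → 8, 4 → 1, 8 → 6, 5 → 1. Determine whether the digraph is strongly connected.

No

There is no directed path from 1 to 6, so the graph is not strongly connected.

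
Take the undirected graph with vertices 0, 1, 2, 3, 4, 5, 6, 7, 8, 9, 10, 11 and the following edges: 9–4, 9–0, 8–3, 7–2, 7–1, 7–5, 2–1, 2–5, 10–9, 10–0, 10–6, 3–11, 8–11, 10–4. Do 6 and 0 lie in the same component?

From 6 we can reach 0, 4, 6, 9, 10, which includes 0.

Yes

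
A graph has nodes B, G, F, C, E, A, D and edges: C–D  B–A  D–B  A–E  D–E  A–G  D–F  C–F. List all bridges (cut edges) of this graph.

A-G

The edges on the cycle D-B-A-E-D are not bridges since each lies on that cycle.
But removing G–A disconnects G from A — this is a bridge.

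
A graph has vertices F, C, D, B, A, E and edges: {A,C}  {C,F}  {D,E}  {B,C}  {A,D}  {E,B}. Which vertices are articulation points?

C

Removing C increases the component count from 1 to 2, so C is a cut vertex.
By contrast removing E leaves 1 component; it is not a cut vertex. No other vertex is a cut vertex either.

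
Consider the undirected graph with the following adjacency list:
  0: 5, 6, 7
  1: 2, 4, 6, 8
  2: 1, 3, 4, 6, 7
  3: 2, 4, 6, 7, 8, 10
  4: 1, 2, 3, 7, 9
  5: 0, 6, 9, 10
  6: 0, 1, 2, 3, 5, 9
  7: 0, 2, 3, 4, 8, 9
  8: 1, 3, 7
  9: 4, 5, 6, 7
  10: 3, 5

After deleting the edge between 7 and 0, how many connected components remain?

1

7 and 0 are still connected via 7-9-5-0, so the component count stays at 1.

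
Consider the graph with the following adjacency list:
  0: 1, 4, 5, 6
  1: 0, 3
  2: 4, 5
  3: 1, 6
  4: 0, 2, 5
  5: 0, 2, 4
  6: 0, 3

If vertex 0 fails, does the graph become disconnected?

Yes

Deleting 0 raises the number of components from 1 to 2, so 0 is a cut vertex.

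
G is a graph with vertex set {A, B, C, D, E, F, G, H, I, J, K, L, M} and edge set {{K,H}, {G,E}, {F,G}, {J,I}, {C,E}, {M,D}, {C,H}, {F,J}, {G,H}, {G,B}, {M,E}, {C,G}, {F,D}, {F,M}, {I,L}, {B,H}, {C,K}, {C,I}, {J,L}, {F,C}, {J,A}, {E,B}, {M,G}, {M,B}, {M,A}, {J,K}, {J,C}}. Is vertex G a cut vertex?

Deleting G leaves 1 component (was 1) (its neighbors B, C, E, F, H, M remain connected to each other), so G is not a cut vertex.

No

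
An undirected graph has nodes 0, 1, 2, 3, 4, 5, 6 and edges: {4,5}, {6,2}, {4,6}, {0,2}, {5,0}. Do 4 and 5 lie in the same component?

From 4 we can reach 0, 2, 4, 5, 6, which includes 5.

Yes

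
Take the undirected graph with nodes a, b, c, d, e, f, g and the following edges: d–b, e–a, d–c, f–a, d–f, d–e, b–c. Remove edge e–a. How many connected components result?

2

e and a are still connected via e-d-f-a, so the component count stays at 2.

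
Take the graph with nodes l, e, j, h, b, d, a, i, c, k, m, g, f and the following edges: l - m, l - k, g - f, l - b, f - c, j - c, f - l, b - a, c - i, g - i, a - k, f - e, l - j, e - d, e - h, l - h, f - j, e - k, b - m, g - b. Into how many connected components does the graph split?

Starting from a we can reach a, b, c, d, e, f, g, h, i, j, k, l, m. That is one component of size 13.
Total: 1 component.

1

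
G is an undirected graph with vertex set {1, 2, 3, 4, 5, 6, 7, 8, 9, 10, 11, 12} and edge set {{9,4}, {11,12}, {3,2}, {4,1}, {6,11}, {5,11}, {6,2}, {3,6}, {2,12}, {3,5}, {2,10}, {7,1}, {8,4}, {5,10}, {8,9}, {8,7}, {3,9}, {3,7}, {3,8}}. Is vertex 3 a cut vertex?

Yes

Deleting 3 raises the number of components from 1 to 2, so 3 is a cut vertex.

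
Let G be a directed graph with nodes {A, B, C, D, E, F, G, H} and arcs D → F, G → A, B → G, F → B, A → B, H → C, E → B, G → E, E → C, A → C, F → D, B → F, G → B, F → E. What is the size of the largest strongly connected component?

6

{A, B, D, E, F, G} are all mutually reachable — one SCC of size 6.
{H} is an SCC by itself.
{C} is an SCC by itself.
The largest has 6 vertices.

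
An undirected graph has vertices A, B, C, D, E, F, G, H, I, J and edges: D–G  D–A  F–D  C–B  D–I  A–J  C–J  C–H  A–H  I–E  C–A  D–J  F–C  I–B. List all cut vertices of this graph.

D, I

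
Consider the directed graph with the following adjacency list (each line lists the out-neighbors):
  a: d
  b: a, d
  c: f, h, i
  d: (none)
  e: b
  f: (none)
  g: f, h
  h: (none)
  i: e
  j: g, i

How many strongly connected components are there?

{c} is an SCC by itself.
{i} is an SCC by itself.
{d} is an SCC by itself.
{g} is an SCC by itself.
{b} is an SCC by itself.
(and 5 more singleton SCCs)
That gives 10 strongly connected components.

10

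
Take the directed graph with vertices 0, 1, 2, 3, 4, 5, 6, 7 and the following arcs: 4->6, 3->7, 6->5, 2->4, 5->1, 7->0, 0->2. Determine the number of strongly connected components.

{4} is an SCC by itself.
{2} is an SCC by itself.
{5} is an SCC by itself.
{1} is an SCC by itself.
{7} is an SCC by itself.
(and 3 more singleton SCCs)
That gives 8 strongly connected components.

8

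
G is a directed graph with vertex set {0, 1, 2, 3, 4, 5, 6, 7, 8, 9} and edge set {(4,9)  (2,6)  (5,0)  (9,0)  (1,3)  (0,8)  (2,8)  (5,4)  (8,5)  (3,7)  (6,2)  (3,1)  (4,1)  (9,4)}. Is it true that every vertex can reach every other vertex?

No

There is no directed path from 3 to 6, so the graph is not strongly connected.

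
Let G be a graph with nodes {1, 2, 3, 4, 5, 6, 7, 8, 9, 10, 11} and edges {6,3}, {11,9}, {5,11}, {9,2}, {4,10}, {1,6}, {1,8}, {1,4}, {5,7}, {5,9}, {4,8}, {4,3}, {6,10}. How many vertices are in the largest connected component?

6

Starting from 2 we can reach 2, 5, 7, 9, 11. That is one component of size 5.
Starting from 1 we can reach 1, 3, 4, 6, 8, 10. That is one component of size 6.
The largest has 6 vertices.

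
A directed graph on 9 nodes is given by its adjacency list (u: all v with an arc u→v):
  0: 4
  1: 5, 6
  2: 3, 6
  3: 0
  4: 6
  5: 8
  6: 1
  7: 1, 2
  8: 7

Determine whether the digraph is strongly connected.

From 3 we can reach every vertex (0, 1, 2, 3, 4, 5, 6, 7, 8), and every vertex can reach 3 (0, 1, 2, 3, 4, 5, 6, 7, 8). So the whole graph is one strongly connected component.

Yes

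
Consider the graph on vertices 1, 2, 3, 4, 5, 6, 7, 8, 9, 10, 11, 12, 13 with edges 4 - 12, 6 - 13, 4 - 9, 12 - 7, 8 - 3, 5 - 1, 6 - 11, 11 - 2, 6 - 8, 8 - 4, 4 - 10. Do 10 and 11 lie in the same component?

Yes

From 10 we can reach 2, 3, 4, 6, 7, 8, 9, 10, 11, 12, 13, which includes 11.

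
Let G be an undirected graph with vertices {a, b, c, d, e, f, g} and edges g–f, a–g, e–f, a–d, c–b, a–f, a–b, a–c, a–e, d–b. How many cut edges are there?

0

The edges on the cycle a-e-f-a are not bridges since each lies on that cycle.
Every edge lies on some cycle, so there are no bridges.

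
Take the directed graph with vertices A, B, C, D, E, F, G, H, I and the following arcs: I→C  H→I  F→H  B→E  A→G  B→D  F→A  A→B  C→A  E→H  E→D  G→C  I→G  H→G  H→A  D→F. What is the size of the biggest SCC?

{A, B, C, D, E, F, G, H, I} are all mutually reachable — one SCC of size 9.
The largest has 9 vertices.

9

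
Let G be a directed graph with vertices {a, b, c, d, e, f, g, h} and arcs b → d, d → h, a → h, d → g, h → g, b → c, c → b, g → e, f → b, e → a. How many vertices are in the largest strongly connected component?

4

{a, e, g, h} are all mutually reachable — one SCC of size 4.
{b, c} are all mutually reachable — one SCC of size 2.
{d} is an SCC by itself.
{f} is an SCC by itself.
The largest has 4 vertices.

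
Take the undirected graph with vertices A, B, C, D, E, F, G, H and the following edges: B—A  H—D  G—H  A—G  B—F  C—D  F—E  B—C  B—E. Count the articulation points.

Removing B increases the component count from 1 to 2, so B is a cut vertex.
By contrast removing G leaves 1 component; it is not a cut vertex. No other vertex is a cut vertex either.

1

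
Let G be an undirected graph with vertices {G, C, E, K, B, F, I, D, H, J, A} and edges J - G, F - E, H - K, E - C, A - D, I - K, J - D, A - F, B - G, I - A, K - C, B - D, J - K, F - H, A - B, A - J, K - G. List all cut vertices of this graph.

Removing A, for instance, still leaves 1 component. No single vertex removal increases the component count — the graph has no articulation points.

none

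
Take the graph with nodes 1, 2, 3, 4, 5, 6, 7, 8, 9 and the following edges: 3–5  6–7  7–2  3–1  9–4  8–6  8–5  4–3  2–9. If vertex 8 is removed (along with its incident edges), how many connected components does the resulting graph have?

With 8 gone, the remaining components are: {1, 2, 3, 4, 5, 6, 7, 9}.
That is 1 component.

1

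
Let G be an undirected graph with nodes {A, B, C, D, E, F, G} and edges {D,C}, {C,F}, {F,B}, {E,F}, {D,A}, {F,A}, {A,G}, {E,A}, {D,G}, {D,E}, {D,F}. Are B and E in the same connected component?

From B we can reach A, B, C, D, E, F, G, which includes E.

Yes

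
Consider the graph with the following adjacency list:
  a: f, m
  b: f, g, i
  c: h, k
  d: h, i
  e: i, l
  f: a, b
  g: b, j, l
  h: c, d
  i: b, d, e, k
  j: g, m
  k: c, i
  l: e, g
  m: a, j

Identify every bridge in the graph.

none

The edges on the cycle b-f-a-m-j-g-b are not bridges since each lies on that cycle.
Every edge lies on some cycle, so there are no bridges.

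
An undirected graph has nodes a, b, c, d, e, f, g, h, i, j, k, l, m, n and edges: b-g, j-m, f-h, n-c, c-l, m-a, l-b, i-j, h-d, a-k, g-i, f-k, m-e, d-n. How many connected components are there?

Starting from a we can reach a, b, c, d, e, f, g, h, i, j, k, l, m, n. That is one component of size 14.
Total: 1 component.

1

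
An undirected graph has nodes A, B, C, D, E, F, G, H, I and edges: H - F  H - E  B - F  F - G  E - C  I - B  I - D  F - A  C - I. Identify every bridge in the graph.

The edges on the cycle H-E-C-I-B-F-H are not bridges since each lies on that cycle.
But removing D - I disconnects D from I; removing F - G disconnects F from G; removing F - A disconnects F from A — these are bridges.

A-F, D-I, F-G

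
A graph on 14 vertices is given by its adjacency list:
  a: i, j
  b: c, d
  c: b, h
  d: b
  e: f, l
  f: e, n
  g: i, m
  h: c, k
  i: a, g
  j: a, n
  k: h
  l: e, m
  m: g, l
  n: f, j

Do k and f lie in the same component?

The component containing k is {b, c, d, h, k}, and f is not in it.

No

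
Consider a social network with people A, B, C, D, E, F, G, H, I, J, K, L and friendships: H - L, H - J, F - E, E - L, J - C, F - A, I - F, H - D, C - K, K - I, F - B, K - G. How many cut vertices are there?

3

Removing F increases the component count from 1 to 3, so F is a cut vertex.
Removing H increases the component count from 1 to 2, so H is a cut vertex.
Removing K increases the component count from 1 to 2, so K is a cut vertex.
By contrast removing E leaves 1 component; it is not a cut vertex. No other vertex is a cut vertex either.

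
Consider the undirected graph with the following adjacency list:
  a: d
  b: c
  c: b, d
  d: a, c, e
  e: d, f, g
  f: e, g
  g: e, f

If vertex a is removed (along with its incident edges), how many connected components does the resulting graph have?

1

With a gone, the remaining components are: {b, c, d, e, f, g}.
That is 1 component.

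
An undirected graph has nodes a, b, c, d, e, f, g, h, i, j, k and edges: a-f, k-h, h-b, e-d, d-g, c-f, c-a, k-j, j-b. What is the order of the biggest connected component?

4

i is isolated — a component by itself.
Starting from d we can reach d, e, g. That is one component of size 3.
Starting from a we can reach a, c, f. That is one component of size 3.
Starting from b we can reach b, h, j, k. That is one component of size 4.
The largest has 4 vertices.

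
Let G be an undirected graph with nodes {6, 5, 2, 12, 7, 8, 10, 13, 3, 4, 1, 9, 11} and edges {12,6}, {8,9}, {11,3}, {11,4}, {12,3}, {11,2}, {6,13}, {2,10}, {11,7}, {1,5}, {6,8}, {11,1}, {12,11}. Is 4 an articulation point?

No

Deleting 4 leaves 1 component (was 1), so 4 is not a cut vertex.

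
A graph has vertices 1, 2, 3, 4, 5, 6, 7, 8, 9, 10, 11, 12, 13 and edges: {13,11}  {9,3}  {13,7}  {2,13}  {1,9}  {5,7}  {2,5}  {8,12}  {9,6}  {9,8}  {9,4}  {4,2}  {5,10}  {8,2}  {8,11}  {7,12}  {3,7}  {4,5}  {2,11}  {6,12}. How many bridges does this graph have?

The edges on the cycle 4-2-13-7-5-4 are not bridges since each lies on that cycle.
But removing 10–5 disconnects 10 from 5; removing 1–9 disconnects 1 from 9 — these are bridges.
That makes 2 bridges.

2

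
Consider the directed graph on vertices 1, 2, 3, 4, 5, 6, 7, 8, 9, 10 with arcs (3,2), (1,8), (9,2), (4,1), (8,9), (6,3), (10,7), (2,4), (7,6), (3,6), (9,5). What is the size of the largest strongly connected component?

{1, 2, 4, 8, 9} are all mutually reachable — one SCC of size 5.
{3, 6} are all mutually reachable — one SCC of size 2.
{10} is an SCC by itself.
{5} is an SCC by itself.
{7} is an SCC by itself.
The largest has 5 vertices.

5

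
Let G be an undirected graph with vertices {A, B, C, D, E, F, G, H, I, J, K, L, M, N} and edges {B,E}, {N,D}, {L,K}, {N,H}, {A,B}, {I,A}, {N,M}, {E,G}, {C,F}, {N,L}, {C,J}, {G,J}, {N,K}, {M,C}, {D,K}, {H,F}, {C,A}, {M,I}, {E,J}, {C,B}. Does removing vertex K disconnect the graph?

Deleting K leaves 1 component (was 1) (its neighbors D, L, N remain connected to each other), so K is not a cut vertex.

No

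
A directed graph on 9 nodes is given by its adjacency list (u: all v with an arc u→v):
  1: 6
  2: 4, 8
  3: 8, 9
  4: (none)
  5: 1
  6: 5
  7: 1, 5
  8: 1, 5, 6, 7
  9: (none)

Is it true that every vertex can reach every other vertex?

There is no directed path from 9 to 2, so the graph is not strongly connected.

No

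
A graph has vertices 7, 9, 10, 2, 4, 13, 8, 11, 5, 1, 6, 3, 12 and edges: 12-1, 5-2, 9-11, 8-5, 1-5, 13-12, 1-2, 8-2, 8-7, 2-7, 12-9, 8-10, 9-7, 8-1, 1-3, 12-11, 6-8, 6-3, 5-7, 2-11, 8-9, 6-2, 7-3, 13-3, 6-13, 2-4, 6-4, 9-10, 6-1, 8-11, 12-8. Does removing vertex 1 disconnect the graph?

Deleting 1 leaves 1 component (was 1) (its neighbors 2, 3, 5, 6, 8, 12 remain connected to each other), so 1 is not a cut vertex.

No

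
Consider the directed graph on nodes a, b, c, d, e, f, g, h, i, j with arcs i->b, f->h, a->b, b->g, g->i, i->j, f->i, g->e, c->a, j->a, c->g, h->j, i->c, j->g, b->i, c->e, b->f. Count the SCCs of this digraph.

3

{a, b, c, f, g, h, i, j} are all mutually reachable — one SCC of size 8.
{e} is an SCC by itself.
{d} is an SCC by itself.
That gives 3 strongly connected components.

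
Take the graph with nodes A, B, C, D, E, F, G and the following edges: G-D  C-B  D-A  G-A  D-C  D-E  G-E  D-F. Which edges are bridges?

B-C, C-D, D-F

The edges on the cycle G-D-E-G are not bridges since each lies on that cycle.
But removing D-F disconnects D from F; removing D-C disconnects D from C; removing C-B disconnects C from B — these are bridges.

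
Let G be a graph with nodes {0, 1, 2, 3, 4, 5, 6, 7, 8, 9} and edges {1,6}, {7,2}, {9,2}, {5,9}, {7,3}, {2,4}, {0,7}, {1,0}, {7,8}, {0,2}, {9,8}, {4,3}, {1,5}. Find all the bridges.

1-6

The edges on the cycle 7-2-4-3-7 are not bridges since each lies on that cycle.
But removing 1–6 disconnects 1 from 6 — this is a bridge.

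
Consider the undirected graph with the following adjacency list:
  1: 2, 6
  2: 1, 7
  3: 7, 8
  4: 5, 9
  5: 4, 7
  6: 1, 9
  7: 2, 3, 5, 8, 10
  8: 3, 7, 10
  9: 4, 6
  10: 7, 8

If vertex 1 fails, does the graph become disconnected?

Deleting 1 leaves 1 component (was 1) (its neighbors 2, 6 remain connected to each other), so 1 is not a cut vertex.

No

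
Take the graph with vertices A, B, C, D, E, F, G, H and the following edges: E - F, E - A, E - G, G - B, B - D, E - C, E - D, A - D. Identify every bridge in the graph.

The edges on the cycle E-G-B-D-E are not bridges since each lies on that cycle.
But removing E - C disconnects E from C; removing E - F disconnects E from F — these are bridges.

C-E, E-F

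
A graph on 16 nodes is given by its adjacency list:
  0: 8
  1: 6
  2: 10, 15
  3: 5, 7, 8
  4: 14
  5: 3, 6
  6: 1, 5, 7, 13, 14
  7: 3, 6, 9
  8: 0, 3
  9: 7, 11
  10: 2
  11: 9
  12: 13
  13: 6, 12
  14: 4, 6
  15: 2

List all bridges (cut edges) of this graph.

The edges on the cycle 6-7-3-5-6 are not bridges since each lies on that cycle.
But removing 3-8 disconnects 3 from 8; removing 13-12 disconnects 13 from 12; removing 9-11 disconnects 9 from 11; removing 14-4 disconnects 14 from 4 — these are bridges.
In total 11 edges are bridges.

0-8, 1-6, 10-2, 11-9, 12-13, 13-6, 14-4, 14-6, 15-2, 3-8, 7-9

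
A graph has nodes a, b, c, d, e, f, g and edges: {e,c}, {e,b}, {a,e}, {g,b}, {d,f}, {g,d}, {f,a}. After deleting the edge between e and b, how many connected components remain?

e and b are still connected via e-a-f-d-g-b, so the component count stays at 1.

1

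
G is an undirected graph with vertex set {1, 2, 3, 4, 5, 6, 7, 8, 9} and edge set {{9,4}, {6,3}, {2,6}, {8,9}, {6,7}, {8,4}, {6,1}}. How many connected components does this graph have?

5 is isolated — a component by itself.
Starting from 4 we can reach 4, 8, 9. That is one component of size 3.
Starting from 1 we can reach 1, 2, 3, 6, 7. That is one component of size 5.
Total: 3 components.

3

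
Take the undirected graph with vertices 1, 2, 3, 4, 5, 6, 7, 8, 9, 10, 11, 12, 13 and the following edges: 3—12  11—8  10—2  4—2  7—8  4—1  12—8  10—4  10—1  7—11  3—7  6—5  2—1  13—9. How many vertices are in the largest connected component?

5

Starting from 9 we can reach 9, 13. That is one component of size 2.
Starting from 5 we can reach 5, 6. That is one component of size 2.
Starting from 1 we can reach 1, 2, 4, 10. That is one component of size 4.
Starting from 3 we can reach 3, 7, 8, 11, 12. That is one component of size 5.
The largest has 5 vertices.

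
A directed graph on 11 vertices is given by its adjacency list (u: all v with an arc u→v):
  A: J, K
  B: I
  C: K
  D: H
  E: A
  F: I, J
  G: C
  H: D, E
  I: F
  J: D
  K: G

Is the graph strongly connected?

There is no directed path from G to D, so the graph is not strongly connected.

No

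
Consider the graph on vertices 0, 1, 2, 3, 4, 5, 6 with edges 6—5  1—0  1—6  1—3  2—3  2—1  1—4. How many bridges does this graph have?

The edges on the cycle 2-1-3-2 are not bridges since each lies on that cycle.
But removing 0—1 disconnects 0 from 1; removing 4—1 disconnects 4 from 1; removing 6—1 disconnects 6 from 1; removing 6—5 disconnects 6 from 5 — these are bridges.
That makes 4 bridges.

4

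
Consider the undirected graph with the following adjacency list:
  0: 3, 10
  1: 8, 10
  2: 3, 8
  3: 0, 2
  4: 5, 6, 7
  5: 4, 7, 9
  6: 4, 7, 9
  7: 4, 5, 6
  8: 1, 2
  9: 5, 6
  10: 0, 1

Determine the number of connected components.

Starting from 4 we can reach 4, 5, 6, 7, 9. That is one component of size 5.
Starting from 0 we can reach 0, 1, 2, 3, 8, 10. That is one component of size 6.
Total: 2 components.

2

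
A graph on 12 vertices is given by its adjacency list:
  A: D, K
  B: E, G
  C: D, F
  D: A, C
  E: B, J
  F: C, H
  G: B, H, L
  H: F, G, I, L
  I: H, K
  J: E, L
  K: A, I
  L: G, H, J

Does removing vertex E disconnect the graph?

Deleting E leaves 1 component (was 1) (its neighbors B, J remain connected to each other), so E is not a cut vertex.

No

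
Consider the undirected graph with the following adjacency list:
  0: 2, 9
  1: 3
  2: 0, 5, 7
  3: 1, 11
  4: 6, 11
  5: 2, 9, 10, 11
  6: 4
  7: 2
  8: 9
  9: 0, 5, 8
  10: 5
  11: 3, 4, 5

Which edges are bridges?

The edges on the cycle 5-2-0-9-5 are not bridges since each lies on that cycle.
But removing 11-4 disconnects 11 from 4; removing 6-4 disconnects 6 from 4; removing 11-3 disconnects 11 from 3; removing 5-11 disconnects 5 from 11 — these are bridges.
In total 8 edges are bridges.

1-3, 10-5, 11-3, 11-4, 11-5, 2-7, 4-6, 8-9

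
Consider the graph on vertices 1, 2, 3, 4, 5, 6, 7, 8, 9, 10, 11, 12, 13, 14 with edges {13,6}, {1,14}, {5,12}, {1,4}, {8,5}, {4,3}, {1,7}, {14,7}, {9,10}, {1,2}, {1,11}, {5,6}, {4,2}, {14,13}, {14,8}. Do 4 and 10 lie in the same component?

The component containing 4 is {1, 2, 3, 4, 5, 6, 7, 8, 11, 12, 13, 14}, and 10 is not in it.

No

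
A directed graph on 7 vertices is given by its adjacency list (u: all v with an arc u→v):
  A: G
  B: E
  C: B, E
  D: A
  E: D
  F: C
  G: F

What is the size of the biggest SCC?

7

{A, B, C, D, E, F, G} are all mutually reachable — one SCC of size 7.
The largest has 7 vertices.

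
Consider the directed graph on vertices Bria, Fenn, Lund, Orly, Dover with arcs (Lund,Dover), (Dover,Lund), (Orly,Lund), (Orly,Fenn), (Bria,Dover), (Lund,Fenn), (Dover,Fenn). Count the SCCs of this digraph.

{Lund, Dover} are all mutually reachable — one SCC of size 2.
{Orly} is an SCC by itself.
{Fenn} is an SCC by itself.
{Bria} is an SCC by itself.
That gives 4 strongly connected components.

4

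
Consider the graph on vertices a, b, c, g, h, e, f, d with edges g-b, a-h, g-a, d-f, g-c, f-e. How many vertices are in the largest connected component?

Starting from d we can reach d, e, f. That is one component of size 3.
Starting from a we can reach a, b, c, g, h. That is one component of size 5.
The largest has 5 vertices.

5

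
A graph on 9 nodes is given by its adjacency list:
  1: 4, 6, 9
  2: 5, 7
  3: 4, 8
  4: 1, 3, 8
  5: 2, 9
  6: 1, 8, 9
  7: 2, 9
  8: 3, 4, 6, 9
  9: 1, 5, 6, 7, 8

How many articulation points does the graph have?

Removing 9 increases the component count from 1 to 2, so 9 is a cut vertex.
By contrast removing 3 leaves 1 component; it is not a cut vertex. No other vertex is a cut vertex either.

1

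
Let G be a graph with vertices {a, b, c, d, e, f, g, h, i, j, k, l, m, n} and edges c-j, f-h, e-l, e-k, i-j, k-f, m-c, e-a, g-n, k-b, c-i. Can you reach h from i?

The component containing i is {c, i, j, m}, and h is not in it.

No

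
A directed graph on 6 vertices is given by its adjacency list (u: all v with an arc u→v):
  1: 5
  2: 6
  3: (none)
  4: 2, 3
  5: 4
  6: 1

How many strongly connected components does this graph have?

2

{1, 2, 4, 5, 6} are all mutually reachable — one SCC of size 5.
{3} is an SCC by itself.
That gives 2 strongly connected components.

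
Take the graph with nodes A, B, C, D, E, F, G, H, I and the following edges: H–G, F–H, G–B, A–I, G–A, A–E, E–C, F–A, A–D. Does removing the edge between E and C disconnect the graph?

Removing E–C leaves no path between E and C: the component count goes from 1 to 2. So it is a bridge.

Yes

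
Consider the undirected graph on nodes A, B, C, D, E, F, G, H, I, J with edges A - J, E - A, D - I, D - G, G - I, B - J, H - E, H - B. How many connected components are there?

C is isolated — a component by itself.
F is isolated — a component by itself.
Starting from D we can reach D, G, I. That is one component of size 3.
Starting from A we can reach A, B, E, H, J. That is one component of size 5.
Total: 4 components.

4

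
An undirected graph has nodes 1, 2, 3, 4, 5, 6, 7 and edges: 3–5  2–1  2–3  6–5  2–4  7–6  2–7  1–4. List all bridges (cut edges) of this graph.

none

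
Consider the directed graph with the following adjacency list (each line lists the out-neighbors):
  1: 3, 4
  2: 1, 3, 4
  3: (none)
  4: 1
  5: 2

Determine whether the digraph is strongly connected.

There is no directed path from 2 to 5, so the graph is not strongly connected.

No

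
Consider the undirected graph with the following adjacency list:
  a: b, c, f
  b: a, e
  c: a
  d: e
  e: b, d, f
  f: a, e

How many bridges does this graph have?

The edges on the cycle a-b-e-f-a are not bridges since each lies on that cycle.
But removing e-d disconnects e from d; removing a-c disconnects a from c — these are bridges.
That makes 2 bridges.

2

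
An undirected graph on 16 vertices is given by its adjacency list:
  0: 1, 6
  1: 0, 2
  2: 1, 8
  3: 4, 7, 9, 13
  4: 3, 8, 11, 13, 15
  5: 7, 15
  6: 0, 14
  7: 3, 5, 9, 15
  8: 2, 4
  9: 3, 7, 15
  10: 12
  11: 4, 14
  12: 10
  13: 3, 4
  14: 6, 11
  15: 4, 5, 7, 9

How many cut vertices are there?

Removing 4 increases the component count from 2 to 3, so 4 is a cut vertex.
By contrast removing 10 leaves 2 components; it is not a cut vertex. No other vertex is a cut vertex either.

1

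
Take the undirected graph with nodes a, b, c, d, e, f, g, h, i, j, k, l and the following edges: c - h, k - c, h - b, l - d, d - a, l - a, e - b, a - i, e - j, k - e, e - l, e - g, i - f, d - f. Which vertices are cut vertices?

Removing e increases the component count from 1 to 4, so e is a cut vertex.
Removing l increases the component count from 1 to 2, so l is a cut vertex.
By contrast removing c leaves 1 component; it is not a cut vertex. No other vertex is a cut vertex either.

e, l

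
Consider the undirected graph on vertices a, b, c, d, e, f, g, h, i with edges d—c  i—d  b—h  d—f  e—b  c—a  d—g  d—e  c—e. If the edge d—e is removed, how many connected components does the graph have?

1

d and e are still connected via d-c-e, so the component count stays at 1.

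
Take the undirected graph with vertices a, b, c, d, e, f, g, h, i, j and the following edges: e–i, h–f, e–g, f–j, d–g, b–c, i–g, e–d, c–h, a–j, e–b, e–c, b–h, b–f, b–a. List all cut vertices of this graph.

e

Removing e increases the component count from 1 to 2, so e is a cut vertex.
By contrast removing b leaves 1 component; it is not a cut vertex. No other vertex is a cut vertex either.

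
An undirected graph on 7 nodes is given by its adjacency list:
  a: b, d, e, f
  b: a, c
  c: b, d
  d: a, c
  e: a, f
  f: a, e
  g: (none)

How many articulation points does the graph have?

1

Removing a increases the component count from 2 to 3, so a is a cut vertex.
By contrast removing b leaves 2 components; it is not a cut vertex. No other vertex is a cut vertex either.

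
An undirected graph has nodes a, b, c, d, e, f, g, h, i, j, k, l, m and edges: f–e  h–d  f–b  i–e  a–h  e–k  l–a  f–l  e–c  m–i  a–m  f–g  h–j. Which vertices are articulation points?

Removing a increases the component count from 1 to 2, so a is a cut vertex.
Removing e increases the component count from 1 to 3, so e is a cut vertex.
Removing f increases the component count from 1 to 3, so f is a cut vertex.
Likewise h is a cut vertex.
By contrast removing k leaves 1 component; it is not a cut vertex. No other vertex is a cut vertex either.

a, e, f, h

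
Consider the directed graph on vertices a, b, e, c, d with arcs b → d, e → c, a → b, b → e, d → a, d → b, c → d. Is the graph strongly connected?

Yes

From b we can reach every vertex (a, b, c, d, e), and every vertex can reach b (a, b, c, d, e). So the whole graph is one strongly connected component.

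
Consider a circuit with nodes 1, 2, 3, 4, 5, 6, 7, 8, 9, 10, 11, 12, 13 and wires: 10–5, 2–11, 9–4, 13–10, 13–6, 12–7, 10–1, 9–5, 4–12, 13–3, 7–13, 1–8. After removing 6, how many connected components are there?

2

With 6 gone, the remaining components are: {2, 11}; {1, 3, 4, 5, 7, 8, 9, 10, 12, 13}.
That is 2 components.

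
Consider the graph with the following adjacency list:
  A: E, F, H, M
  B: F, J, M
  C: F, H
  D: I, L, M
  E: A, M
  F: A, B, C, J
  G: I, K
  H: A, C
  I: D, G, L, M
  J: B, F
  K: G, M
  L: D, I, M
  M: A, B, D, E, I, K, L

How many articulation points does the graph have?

1

Removing M increases the component count from 1 to 2, so M is a cut vertex.
By contrast removing E leaves 1 component; it is not a cut vertex. No other vertex is a cut vertex either.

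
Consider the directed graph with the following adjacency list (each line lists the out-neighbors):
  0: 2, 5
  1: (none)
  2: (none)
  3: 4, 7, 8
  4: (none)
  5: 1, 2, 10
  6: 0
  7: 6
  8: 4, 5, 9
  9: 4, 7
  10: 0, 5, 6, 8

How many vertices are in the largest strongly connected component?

7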